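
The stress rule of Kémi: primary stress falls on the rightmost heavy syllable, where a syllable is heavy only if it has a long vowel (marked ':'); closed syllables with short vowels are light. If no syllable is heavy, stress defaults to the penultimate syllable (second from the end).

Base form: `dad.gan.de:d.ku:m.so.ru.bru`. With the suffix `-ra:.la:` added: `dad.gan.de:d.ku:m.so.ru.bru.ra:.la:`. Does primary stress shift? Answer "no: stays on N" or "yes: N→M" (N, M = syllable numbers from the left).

yes: 4→9

Base `dad.gan.de:d.ku:m.so.ru.bru` (7 syllables):
  Weights: 1 dad L, 2 gan L, 3 de:d H, 4 ku:m H, 5 so L, 6 ru L, 7 bru L.
  Heavy syllables in the domain: 3, 4. The rightmost is syllable 4 (ku:m).
  → primary stress on syllable 4.
Suffixed `dad.gan.de:d.ku:m.so.ru.bru.ra:.la:` (9 syllables):
  Weights: 1 dad L, 2 gan L, 3 de:d H, 4 ku:m H, 5 so L, 6 ru L, 7 bru L, 8 ra: H, 9 la: H.
  Heavy syllables in the domain: 3, 4, 8, 9. The rightmost is syllable 9 (la:).
  → primary stress on syllable 9.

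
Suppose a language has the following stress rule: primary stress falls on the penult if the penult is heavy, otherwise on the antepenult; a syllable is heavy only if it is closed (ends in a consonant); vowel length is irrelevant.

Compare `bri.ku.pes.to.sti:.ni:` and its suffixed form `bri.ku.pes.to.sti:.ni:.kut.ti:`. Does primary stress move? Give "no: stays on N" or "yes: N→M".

Base `bri.ku.pes.to.sti:.ni:` (6 syllables):
  Weights: 4 to L, 5 sti: L, 6 ni: L.
  The penult (syllable 5, sti:) is light, so stress falls on the antepenult (syllable 4, to).
  → primary stress on syllable 4.
Suffixed `bri.ku.pes.to.sti:.ni:.kut.ti:` (8 syllables):
  Weights: 6 ni: L, 7 kut H, 8 ti: L.
  The penult (syllable 7, kut) is heavy, so it takes stress.
  → primary stress on syllable 7.

yes: 4→7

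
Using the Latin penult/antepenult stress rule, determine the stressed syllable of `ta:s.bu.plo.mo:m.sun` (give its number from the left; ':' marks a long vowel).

4

Classical Latin: stress the penult if heavy (long vowel or closed), else the antepenult.
Weights: 3 plo L, 4 mo:m H, 5 sun H.
The penult (syllable 4, mo:m) is heavy, so it takes stress.
Stress on syllable 4: ta:s.bu.plo.ˈmo:m.sun.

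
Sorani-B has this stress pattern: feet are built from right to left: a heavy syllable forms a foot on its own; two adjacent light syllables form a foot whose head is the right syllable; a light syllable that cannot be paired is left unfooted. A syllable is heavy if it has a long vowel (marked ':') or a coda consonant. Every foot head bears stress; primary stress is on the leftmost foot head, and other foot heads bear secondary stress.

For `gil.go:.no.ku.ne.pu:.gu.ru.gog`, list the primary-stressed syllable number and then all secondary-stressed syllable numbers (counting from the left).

primary 1, secondary 2, 5, 6, 8, 9

Weights: 1 gil H, 2 go: H, 3 no L, 4 ku L, 5 ne L, 6 pu: H, 7 gu L, 8 ru L, 9 gog H.
Parse right to left (heavy = foot alone; LL = one foot; stranded L unfooted): (ˈgil) (ˈgo:) no (ku.ˈne) (ˈpu:) (gu.ˈru) (ˈgog).
Foot heads: 1, 2, 5, 6, 8, 9.
Primary stress on the leftmost head = syllable 1.
Secondary stress on 2, 5, 6, 8, 9: ˈgil.ˌgo:.no.ku.ˌne.ˌpu:.gu.ˌru.ˌgog.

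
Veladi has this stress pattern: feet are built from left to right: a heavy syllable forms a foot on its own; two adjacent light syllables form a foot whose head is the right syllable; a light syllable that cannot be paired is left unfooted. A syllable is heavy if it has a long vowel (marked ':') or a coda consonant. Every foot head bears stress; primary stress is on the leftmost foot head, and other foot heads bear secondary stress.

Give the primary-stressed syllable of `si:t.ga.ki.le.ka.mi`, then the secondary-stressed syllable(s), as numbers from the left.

primary 1, secondary 3, 5

Weights: 1 si:t H, 2 ga L, 3 ki L, 4 le L, 5 ka L, 6 mi L.
Parse left to right (heavy = foot alone; LL = one foot; stranded L unfooted): (ˈsi:t) (ga.ˈki) (le.ˈka) mi.
Foot heads: 1, 3, 5.
Primary stress on the leftmost head = syllable 1.
Secondary stress on 3, 5: ˈsi:t.ga.ˌki.le.ˌka.mi.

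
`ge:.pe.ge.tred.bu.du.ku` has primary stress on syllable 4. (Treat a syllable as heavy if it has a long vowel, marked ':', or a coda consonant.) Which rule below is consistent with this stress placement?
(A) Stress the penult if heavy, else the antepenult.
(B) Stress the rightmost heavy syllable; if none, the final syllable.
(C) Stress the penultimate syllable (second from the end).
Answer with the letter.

B

Rule A → syllable 5 (observed: 4).
Rule B → syllable 4 ✓.
Rule C → syllable 6 (observed: 4).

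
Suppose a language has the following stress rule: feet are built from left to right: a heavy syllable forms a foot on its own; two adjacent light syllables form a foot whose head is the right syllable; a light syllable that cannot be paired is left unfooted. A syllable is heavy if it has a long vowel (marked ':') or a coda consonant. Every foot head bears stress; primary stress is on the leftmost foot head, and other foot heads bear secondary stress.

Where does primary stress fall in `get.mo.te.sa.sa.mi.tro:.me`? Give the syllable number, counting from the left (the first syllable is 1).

1

Weights: 1 get H, 2 mo L, 3 te L, 4 sa L, 5 sa L, 6 mi L, 7 tro: H, 8 me L.
Parse left to right (heavy = foot alone; LL = one foot; stranded L unfooted): (ˈget) (mo.ˈte) (sa.ˈsa) mi (ˈtro:) me.
Foot heads: 1, 3, 5, 7.
Primary stress on the leftmost head = syllable 1.
Primary stress: syllable 1 → ˈget.mo.te.sa.sa.mi.tro:.me.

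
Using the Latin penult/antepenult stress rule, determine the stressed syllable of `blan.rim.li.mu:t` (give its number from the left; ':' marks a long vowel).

Classical Latin: stress the penult if heavy (long vowel or closed), else the antepenult.
Weights: 2 rim H, 3 li L, 4 mu:t H.
The penult (syllable 3, li) is light, so stress falls on the antepenult (syllable 2, rim).
Stress on syllable 2: blan.ˈrim.li.mu:t.

2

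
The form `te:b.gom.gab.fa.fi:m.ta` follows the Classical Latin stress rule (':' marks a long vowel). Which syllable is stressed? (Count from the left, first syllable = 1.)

Classical Latin: stress the penult if heavy (long vowel or closed), else the antepenult.
Weights: 4 fa L, 5 fi:m H, 6 ta L.
The penult (syllable 5, fi:m) is heavy, so it takes stress.
Stress on syllable 5: te:b.gom.gab.fa.ˈfi:m.ta.

5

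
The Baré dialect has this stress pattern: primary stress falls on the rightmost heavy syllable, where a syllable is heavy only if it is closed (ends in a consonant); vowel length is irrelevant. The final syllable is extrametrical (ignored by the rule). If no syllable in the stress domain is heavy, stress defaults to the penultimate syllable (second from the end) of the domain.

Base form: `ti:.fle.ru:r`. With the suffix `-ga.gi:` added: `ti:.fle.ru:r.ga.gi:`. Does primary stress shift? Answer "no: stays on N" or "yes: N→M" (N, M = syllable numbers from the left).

Base `ti:.fle.ru:r` (3 syllables):
  The final syllable (3, ru:r) is extrametrical; the stress domain is syllables 1–2.
  Weights: 1 ti: L, 2 fle L.
  No heavy syllable in the domain; default to the penultimate syllable (second from the end) of the domain = syllable 1.
  → primary stress on syllable 1.
Suffixed `ti:.fle.ru:r.ga.gi:` (5 syllables):
  The final syllable (5, gi:) is extrametrical; the stress domain is syllables 1–4.
  Weights: 1 ti: L, 2 fle L, 3 ru:r H, 4 ga L.
  Heavy syllables in the domain: 3. The rightmost is syllable 3 (ru:r).
  → primary stress on syllable 3.

yes: 1→3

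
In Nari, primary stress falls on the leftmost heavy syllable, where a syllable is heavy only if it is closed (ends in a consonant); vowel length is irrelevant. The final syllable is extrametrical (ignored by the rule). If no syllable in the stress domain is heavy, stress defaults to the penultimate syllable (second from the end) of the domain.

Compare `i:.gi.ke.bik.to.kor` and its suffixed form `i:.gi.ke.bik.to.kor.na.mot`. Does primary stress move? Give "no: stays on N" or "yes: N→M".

Base `i:.gi.ke.bik.to.kor` (6 syllables):
  The final syllable (6, kor) is extrametrical; the stress domain is syllables 1–5.
  Weights: 1 i: L, 2 gi L, 3 ke L, 4 bik H, 5 to L.
  Heavy syllables in the domain: 4. The leftmost is syllable 4 (bik).
  → primary stress on syllable 4.
Suffixed `i:.gi.ke.bik.to.kor.na.mot` (8 syllables):
  The final syllable (8, mot) is extrametrical; the stress domain is syllables 1–7.
  Weights: 1 i: L, 2 gi L, 3 ke L, 4 bik H, 5 to L, 6 kor H, 7 na L.
  Heavy syllables in the domain: 4, 6. The leftmost is syllable 4 (bik).
  → primary stress on syllable 4.

no: stays on 4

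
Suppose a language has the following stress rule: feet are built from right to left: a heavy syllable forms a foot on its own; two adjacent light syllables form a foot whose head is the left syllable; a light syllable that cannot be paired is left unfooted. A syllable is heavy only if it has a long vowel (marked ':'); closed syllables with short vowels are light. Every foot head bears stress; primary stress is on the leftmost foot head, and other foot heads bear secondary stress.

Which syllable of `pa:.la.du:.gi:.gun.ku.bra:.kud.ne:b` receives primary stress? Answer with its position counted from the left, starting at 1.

Weights: 1 pa: H, 2 la L, 3 du: H, 4 gi: H, 5 gun L, 6 ku L, 7 bra: H, 8 kud L, 9 ne:b H.
Parse right to left (heavy = foot alone; LL = one foot; stranded L unfooted): (ˈpa:) la (ˈdu:) (ˈgi:) (ˈgun.ku) (ˈbra:) kud (ˈne:b).
Foot heads: 1, 3, 4, 5, 7, 9.
Primary stress on the leftmost head = syllable 1.
Primary stress: syllable 1 → ˈpa:.la.du:.gi:.gun.ku.bra:.kud.ne:b.

1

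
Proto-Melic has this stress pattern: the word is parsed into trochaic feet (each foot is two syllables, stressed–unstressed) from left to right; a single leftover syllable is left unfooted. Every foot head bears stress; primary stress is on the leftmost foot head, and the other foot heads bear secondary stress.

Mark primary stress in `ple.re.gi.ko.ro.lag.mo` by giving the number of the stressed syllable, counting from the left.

1

Parse left to right into trochaic (ˈσσ) feet: (ˈple.re) (ˈgi.ko) (ˈro.lag) mo. Syllable 7 is left unfooted.
Foot heads (stressed positions): 1, 3, 5.
End Rule Leftmost: primary stress on the leftmost head = syllable 1.
Primary stress: syllable 1 → ˈple.re.gi.ko.ro.lag.mo.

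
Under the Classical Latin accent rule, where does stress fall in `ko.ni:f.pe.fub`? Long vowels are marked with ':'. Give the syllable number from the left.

Classical Latin: stress the penult if heavy (long vowel or closed), else the antepenult.
Weights: 2 ni:f H, 3 pe L, 4 fub H.
The penult (syllable 3, pe) is light, so stress falls on the antepenult (syllable 2, ni:f).
Stress on syllable 2: ko.ˈni:f.pe.fub.

2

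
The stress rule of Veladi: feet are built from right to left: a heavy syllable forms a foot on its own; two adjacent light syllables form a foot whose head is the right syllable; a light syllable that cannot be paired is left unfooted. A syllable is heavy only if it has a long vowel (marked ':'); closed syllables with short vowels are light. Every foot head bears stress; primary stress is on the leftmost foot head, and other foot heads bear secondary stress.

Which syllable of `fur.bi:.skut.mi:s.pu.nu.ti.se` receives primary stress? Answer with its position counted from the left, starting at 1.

Weights: 1 fur L, 2 bi: H, 3 skut L, 4 mi:s H, 5 pu L, 6 nu L, 7 ti L, 8 se L.
Parse right to left (heavy = foot alone; LL = one foot; stranded L unfooted): fur (ˈbi:) skut (ˈmi:s) (pu.ˈnu) (ti.ˈse).
Foot heads: 2, 4, 6, 8.
Primary stress on the leftmost head = syllable 2.
Primary stress: syllable 2 → fur.ˈbi:.skut.mi:s.pu.nu.ti.se.

2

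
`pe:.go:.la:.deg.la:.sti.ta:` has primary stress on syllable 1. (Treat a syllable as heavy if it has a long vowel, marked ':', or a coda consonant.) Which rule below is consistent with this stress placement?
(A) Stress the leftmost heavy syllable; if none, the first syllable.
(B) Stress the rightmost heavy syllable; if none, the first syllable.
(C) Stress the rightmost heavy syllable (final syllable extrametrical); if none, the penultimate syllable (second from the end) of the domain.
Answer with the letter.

Rule A → syllable 1 ✓.
Rule B → syllable 7 (observed: 1).
Rule C → syllable 5 (observed: 1).

A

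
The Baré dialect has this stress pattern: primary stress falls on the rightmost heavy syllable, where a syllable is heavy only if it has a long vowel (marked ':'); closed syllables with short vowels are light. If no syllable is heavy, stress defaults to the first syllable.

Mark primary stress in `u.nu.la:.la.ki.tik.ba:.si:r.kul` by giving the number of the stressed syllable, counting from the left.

8

Weights: 1 u L, 2 nu L, 3 la: H, 4 la L, 5 ki L, 6 tik L, 7 ba: H, 8 si:r H, 9 kul L.
Heavy syllables in the domain: 3, 7, 8. The rightmost is syllable 8 (si:r).
Primary stress: syllable 8 → u.nu.la:.la.ki.tik.ba:.ˈsi:r.kul.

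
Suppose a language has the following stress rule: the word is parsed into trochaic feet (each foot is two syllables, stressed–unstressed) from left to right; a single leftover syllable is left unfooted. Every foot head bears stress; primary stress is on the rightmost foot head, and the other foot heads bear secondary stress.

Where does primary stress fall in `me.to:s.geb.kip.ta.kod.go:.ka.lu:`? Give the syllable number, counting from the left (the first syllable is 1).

7

Parse left to right into trochaic (ˈσσ) feet: (ˈme.to:s) (ˈgeb.kip) (ˈta.kod) (ˈgo:.ka) lu:. Syllable 9 is left unfooted.
Foot heads (stressed positions): 1, 3, 5, 7.
End Rule Rightmost: primary stress on the rightmost head = syllable 7.
Primary stress: syllable 7 → me.to:s.geb.kip.ta.kod.ˈgo:.ka.lu:.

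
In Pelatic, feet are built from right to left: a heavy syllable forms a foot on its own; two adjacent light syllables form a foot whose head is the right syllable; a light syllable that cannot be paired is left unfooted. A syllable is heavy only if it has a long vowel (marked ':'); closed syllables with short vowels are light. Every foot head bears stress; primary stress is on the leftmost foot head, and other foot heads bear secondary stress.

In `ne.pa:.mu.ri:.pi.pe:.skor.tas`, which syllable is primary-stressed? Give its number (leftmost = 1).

2

Weights: 1 ne L, 2 pa: H, 3 mu L, 4 ri: H, 5 pi L, 6 pe: H, 7 skor L, 8 tas L.
Parse right to left (heavy = foot alone; LL = one foot; stranded L unfooted): ne (ˈpa:) mu (ˈri:) pi (ˈpe:) (skor.ˈtas).
Foot heads: 2, 4, 6, 8.
Primary stress on the leftmost head = syllable 2.
Primary stress: syllable 2 → ne.ˈpa:.mu.ri:.pi.pe:.skor.tas.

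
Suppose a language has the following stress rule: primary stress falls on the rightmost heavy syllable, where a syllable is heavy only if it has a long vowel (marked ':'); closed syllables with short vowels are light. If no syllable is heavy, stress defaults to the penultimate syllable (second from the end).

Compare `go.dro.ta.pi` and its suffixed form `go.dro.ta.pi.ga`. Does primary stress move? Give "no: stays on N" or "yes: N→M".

Base `go.dro.ta.pi` (4 syllables):
  Weights: 1 go L, 2 dro L, 3 ta L, 4 pi L.
  No heavy syllable in the domain; default to the penultimate syllable (second from the end) = syllable 3.
  → primary stress on syllable 3.
Suffixed `go.dro.ta.pi.ga` (5 syllables):
  Weights: 1 go L, 2 dro L, 3 ta L, 4 pi L, 5 ga L.
  No heavy syllable in the domain; default to the penultimate syllable (second from the end) = syllable 4.
  → primary stress on syllable 4.

yes: 3→4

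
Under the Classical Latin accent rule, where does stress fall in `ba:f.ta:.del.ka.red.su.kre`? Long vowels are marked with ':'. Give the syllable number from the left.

Classical Latin: stress the penult if heavy (long vowel or closed), else the antepenult.
Weights: 5 red H, 6 su L, 7 kre L.
The penult (syllable 6, su) is light, so stress falls on the antepenult (syllable 5, red).
Stress on syllable 5: ba:f.ta:.del.ka.ˈred.su.kre.

5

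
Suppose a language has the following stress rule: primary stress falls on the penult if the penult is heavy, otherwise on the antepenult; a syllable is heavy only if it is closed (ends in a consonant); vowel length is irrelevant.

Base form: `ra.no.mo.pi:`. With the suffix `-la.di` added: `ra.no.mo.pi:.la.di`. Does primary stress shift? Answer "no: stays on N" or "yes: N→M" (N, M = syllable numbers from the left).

Base `ra.no.mo.pi:` (4 syllables):
  Weights: 2 no L, 3 mo L, 4 pi: L.
  The penult (syllable 3, mo) is light, so stress falls on the antepenult (syllable 2, no).
  → primary stress on syllable 2.
Suffixed `ra.no.mo.pi:.la.di` (6 syllables):
  Weights: 4 pi: L, 5 la L, 6 di L.
  The penult (syllable 5, la) is light, so stress falls on the antepenult (syllable 4, pi:).
  → primary stress on syllable 4.

yes: 2→4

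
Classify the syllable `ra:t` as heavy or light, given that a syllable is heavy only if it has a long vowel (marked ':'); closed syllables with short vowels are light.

heavy

`ra:t`: long vowel, closed (coda /t/). Long vowel → heavy.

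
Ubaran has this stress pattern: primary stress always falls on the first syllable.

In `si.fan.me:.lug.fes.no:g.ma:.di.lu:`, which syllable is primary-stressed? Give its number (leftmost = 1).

1

The word has 9 syllables; the first syllable is syllable 1 (si).
Primary stress: syllable 1 → ˈsi.fan.me:.lug.fes.no:g.ma:.di.lu:.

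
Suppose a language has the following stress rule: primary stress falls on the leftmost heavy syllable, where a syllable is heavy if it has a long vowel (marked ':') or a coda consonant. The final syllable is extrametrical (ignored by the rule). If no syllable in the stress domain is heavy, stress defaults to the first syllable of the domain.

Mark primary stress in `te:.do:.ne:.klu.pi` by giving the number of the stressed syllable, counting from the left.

1

The final syllable (5, pi) is extrametrical; the stress domain is syllables 1–4.
Weights: 1 te: H, 2 do: H, 3 ne: H, 4 klu L.
Heavy syllables in the domain: 1, 2, 3. The leftmost is syllable 1 (te:).
Primary stress: syllable 1 → ˈte:.do:.ne:.klu.pi.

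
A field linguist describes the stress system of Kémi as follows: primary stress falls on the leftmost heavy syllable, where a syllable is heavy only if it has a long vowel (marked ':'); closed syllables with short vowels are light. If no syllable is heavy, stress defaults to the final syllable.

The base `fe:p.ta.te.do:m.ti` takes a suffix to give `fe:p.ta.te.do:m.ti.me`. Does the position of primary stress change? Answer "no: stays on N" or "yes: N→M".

no: stays on 1

Base `fe:p.ta.te.do:m.ti` (5 syllables):
  Weights: 1 fe:p H, 2 ta L, 3 te L, 4 do:m H, 5 ti L.
  Heavy syllables in the domain: 1, 4. The leftmost is syllable 1 (fe:p).
  → primary stress on syllable 1.
Suffixed `fe:p.ta.te.do:m.ti.me` (6 syllables):
  Weights: 1 fe:p H, 2 ta L, 3 te L, 4 do:m H, 5 ti L, 6 me L.
  Heavy syllables in the domain: 1, 4. The leftmost is syllable 1 (fe:p).
  → primary stress on syllable 1.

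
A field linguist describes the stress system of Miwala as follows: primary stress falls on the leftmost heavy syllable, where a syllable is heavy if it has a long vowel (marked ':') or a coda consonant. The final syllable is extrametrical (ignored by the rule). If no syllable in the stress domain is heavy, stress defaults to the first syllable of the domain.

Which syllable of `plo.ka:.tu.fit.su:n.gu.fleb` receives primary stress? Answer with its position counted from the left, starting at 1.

The final syllable (7, fleb) is extrametrical; the stress domain is syllables 1–6.
Weights: 1 plo L, 2 ka: H, 3 tu L, 4 fit H, 5 su:n H, 6 gu L.
Heavy syllables in the domain: 2, 4, 5. The leftmost is syllable 2 (ka:).
Primary stress: syllable 2 → plo.ˈka:.tu.fit.su:n.gu.fleb.

2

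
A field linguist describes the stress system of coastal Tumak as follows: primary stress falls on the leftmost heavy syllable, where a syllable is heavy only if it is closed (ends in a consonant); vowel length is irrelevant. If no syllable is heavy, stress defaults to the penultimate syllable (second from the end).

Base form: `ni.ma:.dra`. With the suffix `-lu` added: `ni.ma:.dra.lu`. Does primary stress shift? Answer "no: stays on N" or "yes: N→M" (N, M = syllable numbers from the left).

yes: 2→3

Base `ni.ma:.dra` (3 syllables):
  Weights: 1 ni L, 2 ma: L, 3 dra L.
  No heavy syllable in the domain; default to the penultimate syllable (second from the end) = syllable 2.
  → primary stress on syllable 2.
Suffixed `ni.ma:.dra.lu` (4 syllables):
  Weights: 1 ni L, 2 ma: L, 3 dra L, 4 lu L.
  No heavy syllable in the domain; default to the penultimate syllable (second from the end) = syllable 3.
  → primary stress on syllable 3.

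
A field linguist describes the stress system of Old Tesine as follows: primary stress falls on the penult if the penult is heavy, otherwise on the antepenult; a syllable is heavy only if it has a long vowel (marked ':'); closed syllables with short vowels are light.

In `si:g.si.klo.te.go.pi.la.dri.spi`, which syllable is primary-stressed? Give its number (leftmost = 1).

Weights: 7 la L, 8 dri L, 9 spi L.
The penult (syllable 8, dri) is light, so stress falls on the antepenult (syllable 7, la).
Primary stress: syllable 7 → si:g.si.klo.te.go.pi.ˈla.dri.spi.

7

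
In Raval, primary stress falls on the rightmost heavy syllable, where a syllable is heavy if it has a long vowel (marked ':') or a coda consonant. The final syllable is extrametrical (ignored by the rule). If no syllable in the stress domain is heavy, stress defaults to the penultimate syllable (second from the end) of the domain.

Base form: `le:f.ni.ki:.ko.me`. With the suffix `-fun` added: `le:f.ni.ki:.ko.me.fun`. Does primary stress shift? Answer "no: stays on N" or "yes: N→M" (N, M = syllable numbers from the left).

no: stays on 3

Base `le:f.ni.ki:.ko.me` (5 syllables):
  The final syllable (5, me) is extrametrical; the stress domain is syllables 1–4.
  Weights: 1 le:f H, 2 ni L, 3 ki: H, 4 ko L.
  Heavy syllables in the domain: 1, 3. The rightmost is syllable 3 (ki:).
  → primary stress on syllable 3.
Suffixed `le:f.ni.ki:.ko.me.fun` (6 syllables):
  The final syllable (6, fun) is extrametrical; the stress domain is syllables 1–5.
  Weights: 1 le:f H, 2 ni L, 3 ki: H, 4 ko L, 5 me L.
  Heavy syllables in the domain: 1, 3. The rightmost is syllable 3 (ki:).
  → primary stress on syllable 3.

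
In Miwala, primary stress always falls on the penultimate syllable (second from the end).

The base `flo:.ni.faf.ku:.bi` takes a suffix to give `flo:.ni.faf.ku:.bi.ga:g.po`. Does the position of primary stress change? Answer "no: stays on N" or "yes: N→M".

Base `flo:.ni.faf.ku:.bi` (5 syllables):
  The word has 5 syllables; the penultimate syllable (second from the end) is syllable 4 (ku:).
  → primary stress on syllable 4.
Suffixed `flo:.ni.faf.ku:.bi.ga:g.po` (7 syllables):
  The word has 7 syllables; the penultimate syllable (second from the end) is syllable 6 (ga:g).
  → primary stress on syllable 6.

yes: 4→6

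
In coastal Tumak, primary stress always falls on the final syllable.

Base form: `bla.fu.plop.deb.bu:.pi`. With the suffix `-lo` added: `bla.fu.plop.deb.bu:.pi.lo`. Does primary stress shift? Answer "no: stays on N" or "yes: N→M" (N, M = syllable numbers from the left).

Base `bla.fu.plop.deb.bu:.pi` (6 syllables):
  The word has 6 syllables; the final syllable is syllable 6 (pi).
  → primary stress on syllable 6.
Suffixed `bla.fu.plop.deb.bu:.pi.lo` (7 syllables):
  The word has 7 syllables; the final syllable is syllable 7 (lo).
  → primary stress on syllable 7.

yes: 6→7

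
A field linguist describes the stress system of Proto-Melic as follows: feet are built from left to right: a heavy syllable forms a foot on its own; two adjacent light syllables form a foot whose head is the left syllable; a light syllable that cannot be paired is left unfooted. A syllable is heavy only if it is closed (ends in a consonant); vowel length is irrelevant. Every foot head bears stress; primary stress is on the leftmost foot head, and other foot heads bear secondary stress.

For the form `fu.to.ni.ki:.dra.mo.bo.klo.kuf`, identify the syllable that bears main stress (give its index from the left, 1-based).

Weights: 1 fu L, 2 to L, 3 ni L, 4 ki: L, 5 dra L, 6 mo L, 7 bo L, 8 klo L, 9 kuf H.
Parse left to right (heavy = foot alone; LL = one foot; stranded L unfooted): (ˈfu.to) (ˈni.ki:) (ˈdra.mo) (ˈbo.klo) (ˈkuf).
Foot heads: 1, 3, 5, 7, 9.
Primary stress on the leftmost head = syllable 1.
Primary stress: syllable 1 → ˈfu.to.ni.ki:.dra.mo.bo.klo.kuf.

1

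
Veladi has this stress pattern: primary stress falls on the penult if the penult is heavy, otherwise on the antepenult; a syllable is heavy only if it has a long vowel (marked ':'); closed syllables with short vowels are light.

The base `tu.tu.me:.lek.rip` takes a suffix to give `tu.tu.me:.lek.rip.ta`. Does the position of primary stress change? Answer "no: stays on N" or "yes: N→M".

Base `tu.tu.me:.lek.rip` (5 syllables):
  Weights: 3 me: H, 4 lek L, 5 rip L.
  The penult (syllable 4, lek) is light, so stress falls on the antepenult (syllable 3, me:).
  → primary stress on syllable 3.
Suffixed `tu.tu.me:.lek.rip.ta` (6 syllables):
  Weights: 4 lek L, 5 rip L, 6 ta L.
  The penult (syllable 5, rip) is light, so stress falls on the antepenult (syllable 4, lek).
  → primary stress on syllable 4.

yes: 3→4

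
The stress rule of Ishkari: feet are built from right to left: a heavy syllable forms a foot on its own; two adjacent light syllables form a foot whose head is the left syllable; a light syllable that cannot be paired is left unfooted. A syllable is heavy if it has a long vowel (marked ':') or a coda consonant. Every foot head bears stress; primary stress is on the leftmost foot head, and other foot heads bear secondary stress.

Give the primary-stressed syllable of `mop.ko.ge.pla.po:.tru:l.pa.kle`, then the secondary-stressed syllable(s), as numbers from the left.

Weights: 1 mop H, 2 ko L, 3 ge L, 4 pla L, 5 po: H, 6 tru:l H, 7 pa L, 8 kle L.
Parse right to left (heavy = foot alone; LL = one foot; stranded L unfooted): (ˈmop) ko (ˈge.pla) (ˈpo:) (ˈtru:l) (ˈpa.kle).
Foot heads: 1, 3, 5, 6, 7.
Primary stress on the leftmost head = syllable 1.
Secondary stress on 3, 5, 6, 7: ˈmop.ko.ˌge.pla.ˌpo:.ˌtru:l.ˌpa.kle.

primary 1, secondary 3, 5, 6, 7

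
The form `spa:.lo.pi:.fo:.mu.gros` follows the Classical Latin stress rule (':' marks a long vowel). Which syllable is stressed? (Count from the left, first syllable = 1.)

4

Classical Latin: stress the penult if heavy (long vowel or closed), else the antepenult.
Weights: 4 fo: H, 5 mu L, 6 gros H.
The penult (syllable 5, mu) is light, so stress falls on the antepenult (syllable 4, fo:).
Stress on syllable 4: spa:.lo.pi:.ˈfo:.mu.gros.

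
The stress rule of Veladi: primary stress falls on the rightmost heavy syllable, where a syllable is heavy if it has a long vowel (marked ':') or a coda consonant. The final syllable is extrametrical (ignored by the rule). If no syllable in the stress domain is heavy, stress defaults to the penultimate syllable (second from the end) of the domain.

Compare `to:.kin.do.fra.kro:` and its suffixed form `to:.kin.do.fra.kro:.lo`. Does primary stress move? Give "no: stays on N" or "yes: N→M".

Base `to:.kin.do.fra.kro:` (5 syllables):
  The final syllable (5, kro:) is extrametrical; the stress domain is syllables 1–4.
  Weights: 1 to: H, 2 kin H, 3 do L, 4 fra L.
  Heavy syllables in the domain: 1, 2. The rightmost is syllable 2 (kin).
  → primary stress on syllable 2.
Suffixed `to:.kin.do.fra.kro:.lo` (6 syllables):
  The final syllable (6, lo) is extrametrical; the stress domain is syllables 1–5.
  Weights: 1 to: H, 2 kin H, 3 do L, 4 fra L, 5 kro: H.
  Heavy syllables in the domain: 1, 2, 5. The rightmost is syllable 5 (kro:).
  → primary stress on syllable 5.

yes: 2→5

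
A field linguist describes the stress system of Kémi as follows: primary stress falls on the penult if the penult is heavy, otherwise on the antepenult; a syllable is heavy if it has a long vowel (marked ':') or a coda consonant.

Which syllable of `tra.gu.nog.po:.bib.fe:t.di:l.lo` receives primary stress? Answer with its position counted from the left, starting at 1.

7

Weights: 6 fe:t H, 7 di:l H, 8 lo L.
The penult (syllable 7, di:l) is heavy, so it takes stress.
Primary stress: syllable 7 → tra.gu.nog.po:.bib.fe:t.ˈdi:l.lo.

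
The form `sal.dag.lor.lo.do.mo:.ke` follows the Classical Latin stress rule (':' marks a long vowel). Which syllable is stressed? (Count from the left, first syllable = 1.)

Classical Latin: stress the penult if heavy (long vowel or closed), else the antepenult.
Weights: 5 do L, 6 mo: H, 7 ke L.
The penult (syllable 6, mo:) is heavy, so it takes stress.
Stress on syllable 6: sal.dag.lor.lo.do.ˈmo:.ke.

6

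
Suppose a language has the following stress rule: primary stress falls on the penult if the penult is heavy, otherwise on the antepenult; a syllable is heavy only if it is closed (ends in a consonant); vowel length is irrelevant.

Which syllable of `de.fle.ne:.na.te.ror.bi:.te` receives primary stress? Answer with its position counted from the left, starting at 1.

Weights: 6 ror H, 7 bi: L, 8 te L.
The penult (syllable 7, bi:) is light, so stress falls on the antepenult (syllable 6, ror).
Primary stress: syllable 6 → de.fle.ne:.na.te.ˈror.bi:.te.

6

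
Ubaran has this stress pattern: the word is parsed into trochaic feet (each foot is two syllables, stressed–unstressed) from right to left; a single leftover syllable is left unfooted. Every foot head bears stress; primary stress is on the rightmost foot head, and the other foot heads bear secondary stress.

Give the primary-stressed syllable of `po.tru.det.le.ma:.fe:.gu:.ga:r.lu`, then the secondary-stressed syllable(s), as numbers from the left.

Parse right to left into trochaic (ˈσσ) feet: po (ˈtru.det) (ˈle.ma:) (ˈfe:.gu:) (ˈga:r.lu). Syllable 1 is left unfooted.
Foot heads (stressed positions): 2, 4, 6, 8.
End Rule Rightmost: primary stress on the rightmost head = syllable 8.
Secondary stress on 2, 4, 6: po.ˌtru.det.ˌle.ma:.ˌfe:.gu:.ˈga:r.lu.

primary 8, secondary 2, 4, 6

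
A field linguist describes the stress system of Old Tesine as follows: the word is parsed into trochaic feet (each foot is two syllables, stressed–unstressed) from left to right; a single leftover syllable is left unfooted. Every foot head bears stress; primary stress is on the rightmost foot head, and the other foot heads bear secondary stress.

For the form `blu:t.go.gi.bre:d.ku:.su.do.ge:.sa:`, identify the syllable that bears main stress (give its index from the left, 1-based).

7

Parse left to right into trochaic (ˈσσ) feet: (ˈblu:t.go) (ˈgi.bre:d) (ˈku:.su) (ˈdo.ge:) sa:. Syllable 9 is left unfooted.
Foot heads (stressed positions): 1, 3, 5, 7.
End Rule Rightmost: primary stress on the rightmost head = syllable 7.
Primary stress: syllable 7 → blu:t.go.gi.bre:d.ku:.su.ˈdo.ge:.sa:.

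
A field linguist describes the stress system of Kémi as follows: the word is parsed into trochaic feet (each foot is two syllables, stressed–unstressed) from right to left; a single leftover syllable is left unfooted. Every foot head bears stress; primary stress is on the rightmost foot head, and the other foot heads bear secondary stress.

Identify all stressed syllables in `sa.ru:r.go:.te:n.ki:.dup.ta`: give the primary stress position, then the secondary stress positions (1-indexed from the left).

Parse right to left into trochaic (ˈσσ) feet: sa (ˈru:r.go:) (ˈte:n.ki:) (ˈdup.ta). Syllable 1 is left unfooted.
Foot heads (stressed positions): 2, 4, 6.
End Rule Rightmost: primary stress on the rightmost head = syllable 6.
Secondary stress on 2, 4: sa.ˌru:r.go:.ˌte:n.ki:.ˈdup.ta.

primary 6, secondary 2, 4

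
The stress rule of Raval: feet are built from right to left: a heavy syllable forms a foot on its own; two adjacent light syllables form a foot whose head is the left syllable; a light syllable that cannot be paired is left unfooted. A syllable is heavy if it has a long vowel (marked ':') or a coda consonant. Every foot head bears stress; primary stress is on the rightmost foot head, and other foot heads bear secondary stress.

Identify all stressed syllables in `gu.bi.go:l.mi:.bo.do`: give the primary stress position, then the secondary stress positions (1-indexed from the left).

primary 5, secondary 1, 3, 4

Weights: 1 gu L, 2 bi L, 3 go:l H, 4 mi: H, 5 bo L, 6 do L.
Parse right to left (heavy = foot alone; LL = one foot; stranded L unfooted): (ˈgu.bi) (ˈgo:l) (ˈmi:) (ˈbo.do).
Foot heads: 1, 3, 4, 5.
Primary stress on the rightmost head = syllable 5.
Secondary stress on 1, 3, 4: ˌgu.bi.ˌgo:l.ˌmi:.ˈbo.do.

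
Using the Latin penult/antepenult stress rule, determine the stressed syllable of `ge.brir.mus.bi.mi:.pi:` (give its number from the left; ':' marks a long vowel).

Classical Latin: stress the penult if heavy (long vowel or closed), else the antepenult.
Weights: 4 bi L, 5 mi: H, 6 pi: H.
The penult (syllable 5, mi:) is heavy, so it takes stress.
Stress on syllable 5: ge.brir.mus.bi.ˈmi:.pi:.

5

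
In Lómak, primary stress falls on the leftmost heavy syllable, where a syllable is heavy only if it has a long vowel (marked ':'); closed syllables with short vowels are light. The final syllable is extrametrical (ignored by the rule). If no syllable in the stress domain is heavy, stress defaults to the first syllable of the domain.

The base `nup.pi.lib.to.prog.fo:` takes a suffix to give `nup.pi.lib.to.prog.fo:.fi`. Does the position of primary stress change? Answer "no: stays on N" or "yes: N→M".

yes: 1→6

Base `nup.pi.lib.to.prog.fo:` (6 syllables):
  The final syllable (6, fo:) is extrametrical; the stress domain is syllables 1–5.
  Weights: 1 nup L, 2 pi L, 3 lib L, 4 to L, 5 prog L.
  No heavy syllable in the domain; default to the first syllable of the domain = syllable 1.
  → primary stress on syllable 1.
Suffixed `nup.pi.lib.to.prog.fo:.fi` (7 syllables):
  The final syllable (7, fi) is extrametrical; the stress domain is syllables 1–6.
  Weights: 1 nup L, 2 pi L, 3 lib L, 4 to L, 5 prog L, 6 fo: H.
  Heavy syllables in the domain: 6. The leftmost is syllable 6 (fo:).
  → primary stress on syllable 6.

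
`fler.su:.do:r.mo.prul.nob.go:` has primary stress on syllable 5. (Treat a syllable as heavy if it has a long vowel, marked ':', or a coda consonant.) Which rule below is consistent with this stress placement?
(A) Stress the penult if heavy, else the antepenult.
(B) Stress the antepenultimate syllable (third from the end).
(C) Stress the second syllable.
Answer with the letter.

Rule A → syllable 6 (observed: 5).
Rule B → syllable 5 ✓.
Rule C → syllable 2 (observed: 5).

B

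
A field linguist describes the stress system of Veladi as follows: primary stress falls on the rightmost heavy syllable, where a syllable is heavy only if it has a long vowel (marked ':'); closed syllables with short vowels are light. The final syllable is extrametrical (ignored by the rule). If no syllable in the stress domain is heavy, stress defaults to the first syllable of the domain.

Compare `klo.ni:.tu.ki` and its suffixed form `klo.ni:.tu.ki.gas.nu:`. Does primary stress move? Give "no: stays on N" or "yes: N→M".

no: stays on 2

Base `klo.ni:.tu.ki` (4 syllables):
  The final syllable (4, ki) is extrametrical; the stress domain is syllables 1–3.
  Weights: 1 klo L, 2 ni: H, 3 tu L.
  Heavy syllables in the domain: 2. The rightmost is syllable 2 (ni:).
  → primary stress on syllable 2.
Suffixed `klo.ni:.tu.ki.gas.nu:` (6 syllables):
  The final syllable (6, nu:) is extrametrical; the stress domain is syllables 1–5.
  Weights: 1 klo L, 2 ni: H, 3 tu L, 4 ki L, 5 gas L.
  Heavy syllables in the domain: 2. The rightmost is syllable 2 (ni:).
  → primary stress on syllable 2.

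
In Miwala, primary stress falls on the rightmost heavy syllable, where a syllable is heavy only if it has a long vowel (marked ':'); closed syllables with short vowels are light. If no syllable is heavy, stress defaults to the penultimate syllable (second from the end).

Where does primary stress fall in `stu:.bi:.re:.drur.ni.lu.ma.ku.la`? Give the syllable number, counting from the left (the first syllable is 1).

3

Weights: 1 stu: H, 2 bi: H, 3 re: H, 4 drur L, 5 ni L, 6 lu L, 7 ma L, 8 ku L, 9 la L.
Heavy syllables in the domain: 1, 2, 3. The rightmost is syllable 3 (re:).
Primary stress: syllable 3 → stu:.bi:.ˈre:.drur.ni.lu.ma.ku.la.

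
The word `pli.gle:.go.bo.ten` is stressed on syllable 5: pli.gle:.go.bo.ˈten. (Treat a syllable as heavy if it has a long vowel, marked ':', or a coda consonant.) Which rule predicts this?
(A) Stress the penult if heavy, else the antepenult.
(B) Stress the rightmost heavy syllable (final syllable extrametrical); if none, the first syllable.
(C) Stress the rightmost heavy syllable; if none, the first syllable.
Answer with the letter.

C

Rule A → syllable 3 (observed: 5).
Rule B → syllable 2 (observed: 5).
Rule C → syllable 5 ✓.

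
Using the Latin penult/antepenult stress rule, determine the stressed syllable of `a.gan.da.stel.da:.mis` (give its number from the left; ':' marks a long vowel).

Classical Latin: stress the penult if heavy (long vowel or closed), else the antepenult.
Weights: 4 stel H, 5 da: H, 6 mis H.
The penult (syllable 5, da:) is heavy, so it takes stress.
Stress on syllable 5: a.gan.da.stel.ˈda:.mis.

5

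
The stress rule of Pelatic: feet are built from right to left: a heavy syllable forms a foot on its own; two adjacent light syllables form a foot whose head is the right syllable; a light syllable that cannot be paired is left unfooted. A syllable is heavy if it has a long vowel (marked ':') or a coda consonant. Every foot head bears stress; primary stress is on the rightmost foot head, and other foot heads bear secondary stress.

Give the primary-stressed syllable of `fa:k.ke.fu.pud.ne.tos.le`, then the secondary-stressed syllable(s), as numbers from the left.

primary 6, secondary 1, 3, 4

Weights: 1 fa:k H, 2 ke L, 3 fu L, 4 pud H, 5 ne L, 6 tos H, 7 le L.
Parse right to left (heavy = foot alone; LL = one foot; stranded L unfooted): (ˈfa:k) (ke.ˈfu) (ˈpud) ne (ˈtos) le.
Foot heads: 1, 3, 4, 6.
Primary stress on the rightmost head = syllable 6.
Secondary stress on 1, 3, 4: ˌfa:k.ke.ˌfu.ˌpud.ne.ˈtos.le.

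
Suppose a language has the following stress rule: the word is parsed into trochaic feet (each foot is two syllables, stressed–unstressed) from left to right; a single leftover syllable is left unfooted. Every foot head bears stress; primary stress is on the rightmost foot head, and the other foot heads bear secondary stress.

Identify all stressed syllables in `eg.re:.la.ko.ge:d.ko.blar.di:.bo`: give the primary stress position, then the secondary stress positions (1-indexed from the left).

Parse left to right into trochaic (ˈσσ) feet: (ˈeg.re:) (ˈla.ko) (ˈge:d.ko) (ˈblar.di:) bo. Syllable 9 is left unfooted.
Foot heads (stressed positions): 1, 3, 5, 7.
End Rule Rightmost: primary stress on the rightmost head = syllable 7.
Secondary stress on 1, 3, 5: ˌeg.re:.ˌla.ko.ˌge:d.ko.ˈblar.di:.bo.

primary 7, secondary 1, 3, 5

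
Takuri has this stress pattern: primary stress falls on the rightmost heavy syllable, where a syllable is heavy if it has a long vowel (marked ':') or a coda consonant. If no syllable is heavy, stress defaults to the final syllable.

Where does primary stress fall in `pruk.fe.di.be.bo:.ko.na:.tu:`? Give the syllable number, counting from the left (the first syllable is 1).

Weights: 1 pruk H, 2 fe L, 3 di L, 4 be L, 5 bo: H, 6 ko L, 7 na: H, 8 tu: H.
Heavy syllables in the domain: 1, 5, 7, 8. The rightmost is syllable 8 (tu:).
Primary stress: syllable 8 → pruk.fe.di.be.bo:.ko.na:.ˈtu:.

8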